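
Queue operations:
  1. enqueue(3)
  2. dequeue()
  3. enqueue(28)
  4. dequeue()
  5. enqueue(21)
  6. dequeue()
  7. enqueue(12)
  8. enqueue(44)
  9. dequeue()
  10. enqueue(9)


enqueue(3) -> [3]
dequeue()->3, []
enqueue(28) -> [28]
dequeue()->28, []
enqueue(21) -> [21]
dequeue()->21, []
enqueue(12) -> [12]
enqueue(44) -> [12, 44]
dequeue()->12, [44]
enqueue(9) -> [44, 9]

Final queue: [44, 9]


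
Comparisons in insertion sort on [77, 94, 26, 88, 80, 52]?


Algorithm: insertion sort
Input: [77, 94, 26, 88, 80, 52]
Sorted: [26, 52, 77, 80, 88, 94]

13


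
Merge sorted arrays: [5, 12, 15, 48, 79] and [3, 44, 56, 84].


Take 3 from B
Take 5 from A
Take 12 from A
Take 15 from A
Take 44 from B
Take 48 from A
Take 56 from B
Take 79 from A

Merged: [3, 5, 12, 15, 44, 48, 56, 79, 84]


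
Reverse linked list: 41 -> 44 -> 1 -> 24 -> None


Step 1: curr=41, set curr.next=prev(None) | reversed so far: 41
Step 2: curr=44, set curr.next=prev(41) | reversed so far: 44 -> 41
Step 3: curr=1, set curr.next=prev(44) | reversed so far: 1 -> 44 -> 41
Step 4: curr=24, set curr.next=prev(1) | reversed so far: 24 -> 1 -> 44 -> 41

24 -> 1 -> 44 -> 41 -> None


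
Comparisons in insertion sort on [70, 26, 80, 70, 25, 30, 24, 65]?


Algorithm: insertion sort
Input: [70, 26, 80, 70, 25, 30, 24, 65]
Sorted: [24, 25, 26, 30, 65, 70, 70, 80]

22


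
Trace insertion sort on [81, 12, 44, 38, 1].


Initial: [81, 12, 44, 38, 1]
Insert 12: [12, 81, 44, 38, 1]
Insert 44: [12, 44, 81, 38, 1]
Insert 38: [12, 38, 44, 81, 1]
Insert 1: [1, 12, 38, 44, 81]

Sorted: [1, 12, 38, 44, 81]


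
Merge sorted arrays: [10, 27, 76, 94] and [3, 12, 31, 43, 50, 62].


Take 3 from B
Take 10 from A
Take 12 from B
Take 27 from A
Take 31 from B
Take 43 from B
Take 50 from B
Take 62 from B

Merged: [3, 10, 12, 27, 31, 43, 50, 62, 76, 94]


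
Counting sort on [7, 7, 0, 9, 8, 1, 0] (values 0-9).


Input: [7, 7, 0, 9, 8, 1, 0]
Counts: [2, 1, 0, 0, 0, 0, 0, 2, 1, 1]

Sorted: [0, 0, 1, 7, 7, 8, 9]


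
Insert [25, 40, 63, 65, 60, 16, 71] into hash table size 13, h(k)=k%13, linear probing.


Insert 25: h=12 -> slot 12
Insert 40: h=1 -> slot 1
Insert 63: h=11 -> slot 11
Insert 65: h=0 -> slot 0
Insert 60: h=8 -> slot 8
Insert 16: h=3 -> slot 3
Insert 71: h=6 -> slot 6

Table: [65, 40, None, 16, None, None, 71, None, 60, None, None, 63, 25]


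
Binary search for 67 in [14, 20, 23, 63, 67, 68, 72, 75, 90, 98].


Step 1: lo=0, hi=9, mid=4, val=67

Found at index 4


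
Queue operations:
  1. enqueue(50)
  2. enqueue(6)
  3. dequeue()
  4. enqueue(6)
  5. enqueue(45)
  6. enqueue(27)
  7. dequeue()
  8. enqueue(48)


enqueue(50) -> [50]
enqueue(6) -> [50, 6]
dequeue()->50, [6]
enqueue(6) -> [6, 6]
enqueue(45) -> [6, 6, 45]
enqueue(27) -> [6, 6, 45, 27]
dequeue()->6, [6, 45, 27]
enqueue(48) -> [6, 45, 27, 48]

Final queue: [6, 45, 27, 48]


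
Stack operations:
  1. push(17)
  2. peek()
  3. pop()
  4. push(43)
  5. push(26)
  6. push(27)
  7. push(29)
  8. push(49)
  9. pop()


push(17) -> [17]
peek()->17
pop()->17, []
push(43) -> [43]
push(26) -> [43, 26]
push(27) -> [43, 26, 27]
push(29) -> [43, 26, 27, 29]
push(49) -> [43, 26, 27, 29, 49]
pop()->49, [43, 26, 27, 29]

Final stack: [43, 26, 27, 29]


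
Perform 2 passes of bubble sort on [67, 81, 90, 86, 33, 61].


Initial: [67, 81, 90, 86, 33, 61]
Pass 1: [67, 81, 86, 33, 61, 90] (3 swaps)
Pass 2: [67, 81, 33, 61, 86, 90] (2 swaps)

After 2 passes: [67, 81, 33, 61, 86, 90]


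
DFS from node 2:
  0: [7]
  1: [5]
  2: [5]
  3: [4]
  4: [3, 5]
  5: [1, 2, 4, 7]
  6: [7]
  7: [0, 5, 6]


Visit 2, push [5]
Visit 5, push [7, 4, 1]
Visit 1, push []
Visit 4, push [3]
Visit 3, push []
Visit 7, push [6, 0]
Visit 0, push []
Visit 6, push []

DFS order: [2, 5, 1, 4, 3, 7, 0, 6]


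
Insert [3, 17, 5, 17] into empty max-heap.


Insert 3: [3]
Insert 17: [17, 3]
Insert 5: [17, 3, 5]
Insert 17: [17, 17, 5, 3]

Final heap: [17, 17, 5, 3]


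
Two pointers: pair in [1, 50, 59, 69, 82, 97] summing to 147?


lo=0(1)+hi=5(97)=98
lo=1(50)+hi=5(97)=147

Yes: 50+97=147


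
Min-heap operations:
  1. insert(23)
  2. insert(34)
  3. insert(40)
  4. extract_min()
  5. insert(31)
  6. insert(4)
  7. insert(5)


insert(23) -> [23]
insert(34) -> [23, 34]
insert(40) -> [23, 34, 40]
extract_min()->23, [34, 40]
insert(31) -> [31, 40, 34]
insert(4) -> [4, 31, 34, 40]
insert(5) -> [4, 5, 34, 40, 31]

Final heap: [4, 5, 34, 40, 31]


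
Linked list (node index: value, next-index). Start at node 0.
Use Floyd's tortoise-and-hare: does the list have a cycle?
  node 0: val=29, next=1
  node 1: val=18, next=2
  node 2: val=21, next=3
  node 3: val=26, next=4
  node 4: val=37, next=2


Floyd's tortoise (slow, +1) and hare (fast, +2):
  init: slow=0, fast=0
  step 1: slow=1, fast=2
  step 2: slow=2, fast=4
  step 3: slow=3, fast=3
  slow == fast at node 3: cycle detected

Cycle: yes


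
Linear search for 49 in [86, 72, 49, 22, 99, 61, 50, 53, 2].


i=0: 86!=49
i=1: 72!=49
i=2: 49==49 found!

Found at 2, 3 comps


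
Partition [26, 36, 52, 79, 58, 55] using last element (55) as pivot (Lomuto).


Pivot: 55
  26 <= 55: advance i (no swap)
  36 <= 55: advance i (no swap)
  52 <= 55: advance i (no swap)
Place pivot at 3: [26, 36, 52, 55, 58, 79]

Partitioned: [26, 36, 52, 55, 58, 79]


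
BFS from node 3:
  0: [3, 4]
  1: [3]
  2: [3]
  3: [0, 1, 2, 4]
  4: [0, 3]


Visit 3, enqueue [0, 1, 2, 4]
Visit 0, enqueue []
Visit 1, enqueue []
Visit 2, enqueue []
Visit 4, enqueue []

BFS order: [3, 0, 1, 2, 4]


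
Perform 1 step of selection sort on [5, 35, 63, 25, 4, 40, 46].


Initial: [5, 35, 63, 25, 4, 40, 46]
Step 1: min=4 at 4
  Swap: [4, 35, 63, 25, 5, 40, 46]

After 1 step: [4, 35, 63, 25, 5, 40, 46]


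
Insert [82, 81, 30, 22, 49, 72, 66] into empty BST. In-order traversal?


Insert 82: root
Insert 81: L from 82
Insert 30: L from 82 -> L from 81
Insert 22: L from 82 -> L from 81 -> L from 30
Insert 49: L from 82 -> L from 81 -> R from 30
Insert 72: L from 82 -> L from 81 -> R from 30 -> R from 49
Insert 66: L from 82 -> L from 81 -> R from 30 -> R from 49 -> L from 72

In-order: [22, 30, 49, 66, 72, 81, 82]


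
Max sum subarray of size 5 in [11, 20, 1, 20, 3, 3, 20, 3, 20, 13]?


[0:5]: 55
[1:6]: 47
[2:7]: 47
[3:8]: 49
[4:9]: 49
[5:10]: 59

Max: 59 at [5:10]


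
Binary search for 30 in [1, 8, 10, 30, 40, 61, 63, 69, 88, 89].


Step 1: lo=0, hi=9, mid=4, val=40
Step 2: lo=0, hi=3, mid=1, val=8
Step 3: lo=2, hi=3, mid=2, val=10
Step 4: lo=3, hi=3, mid=3, val=30

Found at index 3


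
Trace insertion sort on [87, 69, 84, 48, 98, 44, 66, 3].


Initial: [87, 69, 84, 48, 98, 44, 66, 3]
Insert 69: [69, 87, 84, 48, 98, 44, 66, 3]
Insert 84: [69, 84, 87, 48, 98, 44, 66, 3]
Insert 48: [48, 69, 84, 87, 98, 44, 66, 3]
Insert 98: [48, 69, 84, 87, 98, 44, 66, 3]
Insert 44: [44, 48, 69, 84, 87, 98, 66, 3]
Insert 66: [44, 48, 66, 69, 84, 87, 98, 3]
Insert 3: [3, 44, 48, 66, 69, 84, 87, 98]

Sorted: [3, 44, 48, 66, 69, 84, 87, 98]


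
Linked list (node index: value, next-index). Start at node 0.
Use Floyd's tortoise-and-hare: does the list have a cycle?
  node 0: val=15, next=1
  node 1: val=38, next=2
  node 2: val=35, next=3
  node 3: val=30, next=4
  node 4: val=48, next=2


Floyd's tortoise (slow, +1) and hare (fast, +2):
  init: slow=0, fast=0
  step 1: slow=1, fast=2
  step 2: slow=2, fast=4
  step 3: slow=3, fast=3
  slow == fast at node 3: cycle detected

Cycle: yes


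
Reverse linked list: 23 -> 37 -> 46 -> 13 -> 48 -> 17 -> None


Step 1: curr=23, set curr.next=prev(None) | reversed so far: 23
Step 2: curr=37, set curr.next=prev(23) | reversed so far: 37 -> 23
Step 3: curr=46, set curr.next=prev(37) | reversed so far: 46 -> 37 -> 23
Step 4: curr=13, set curr.next=prev(46) | reversed so far: 13 -> 46 -> 37 -> 23
Step 5: curr=48, set curr.next=prev(13) | reversed so far: 48 -> 13 -> 46 -> 37 -> 23
Step 6: curr=17, set curr.next=prev(48) | reversed so far: 17 -> 48 -> 13 -> 46 -> 37 -> 23

17 -> 48 -> 13 -> 46 -> 37 -> 23 -> None


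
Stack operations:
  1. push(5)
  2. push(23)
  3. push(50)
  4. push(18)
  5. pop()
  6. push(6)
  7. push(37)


push(5) -> [5]
push(23) -> [5, 23]
push(50) -> [5, 23, 50]
push(18) -> [5, 23, 50, 18]
pop()->18, [5, 23, 50]
push(6) -> [5, 23, 50, 6]
push(37) -> [5, 23, 50, 6, 37]

Final stack: [5, 23, 50, 6, 37]


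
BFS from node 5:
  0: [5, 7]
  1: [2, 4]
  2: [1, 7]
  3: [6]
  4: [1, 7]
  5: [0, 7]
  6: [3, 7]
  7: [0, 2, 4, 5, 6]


Visit 5, enqueue [0, 7]
Visit 0, enqueue []
Visit 7, enqueue [2, 4, 6]
Visit 2, enqueue [1]
Visit 4, enqueue []
Visit 6, enqueue [3]
Visit 1, enqueue []
Visit 3, enqueue []

BFS order: [5, 0, 7, 2, 4, 6, 1, 3]


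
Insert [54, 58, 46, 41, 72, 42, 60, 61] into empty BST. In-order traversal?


Insert 54: root
Insert 58: R from 54
Insert 46: L from 54
Insert 41: L from 54 -> L from 46
Insert 72: R from 54 -> R from 58
Insert 42: L from 54 -> L from 46 -> R from 41
Insert 60: R from 54 -> R from 58 -> L from 72
Insert 61: R from 54 -> R from 58 -> L from 72 -> R from 60

In-order: [41, 42, 46, 54, 58, 60, 61, 72]


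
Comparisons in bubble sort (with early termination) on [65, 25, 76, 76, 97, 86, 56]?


Algorithm: bubble sort (with early termination)
Input: [65, 25, 76, 76, 97, 86, 56]
Sorted: [25, 56, 65, 76, 76, 86, 97]

21


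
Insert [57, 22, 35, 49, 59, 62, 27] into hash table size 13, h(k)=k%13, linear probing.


Insert 57: h=5 -> slot 5
Insert 22: h=9 -> slot 9
Insert 35: h=9, 1 probes -> slot 10
Insert 49: h=10, 1 probes -> slot 11
Insert 59: h=7 -> slot 7
Insert 62: h=10, 2 probes -> slot 12
Insert 27: h=1 -> slot 1

Table: [None, 27, None, None, None, 57, None, 59, None, 22, 35, 49, 62]


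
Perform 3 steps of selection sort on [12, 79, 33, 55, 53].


Initial: [12, 79, 33, 55, 53]
Step 1: min=12 at 0
  Swap: [12, 79, 33, 55, 53]
Step 2: min=33 at 2
  Swap: [12, 33, 79, 55, 53]
Step 3: min=53 at 4
  Swap: [12, 33, 53, 55, 79]

After 3 steps: [12, 33, 53, 55, 79]


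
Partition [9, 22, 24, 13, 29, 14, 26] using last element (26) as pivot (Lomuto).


Pivot: 26
  9 <= 26: advance i (no swap)
  22 <= 26: advance i (no swap)
  24 <= 26: advance i (no swap)
  13 <= 26: advance i (no swap)
  14 <= 26: swap -> [9, 22, 24, 13, 14, 29, 26]
Place pivot at 5: [9, 22, 24, 13, 14, 26, 29]

Partitioned: [9, 22, 24, 13, 14, 26, 29]


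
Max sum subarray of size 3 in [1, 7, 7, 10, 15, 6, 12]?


[0:3]: 15
[1:4]: 24
[2:5]: 32
[3:6]: 31
[4:7]: 33

Max: 33 at [4:7]


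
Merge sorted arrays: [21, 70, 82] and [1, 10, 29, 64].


Take 1 from B
Take 10 from B
Take 21 from A
Take 29 from B
Take 64 from B

Merged: [1, 10, 21, 29, 64, 70, 82]


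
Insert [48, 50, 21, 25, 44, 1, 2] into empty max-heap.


Insert 48: [48]
Insert 50: [50, 48]
Insert 21: [50, 48, 21]
Insert 25: [50, 48, 21, 25]
Insert 44: [50, 48, 21, 25, 44]
Insert 1: [50, 48, 21, 25, 44, 1]
Insert 2: [50, 48, 21, 25, 44, 1, 2]

Final heap: [50, 48, 21, 25, 44, 1, 2]


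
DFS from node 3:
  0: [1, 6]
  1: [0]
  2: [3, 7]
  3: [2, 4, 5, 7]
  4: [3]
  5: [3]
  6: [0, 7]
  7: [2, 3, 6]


Visit 3, push [7, 5, 4, 2]
Visit 2, push [7]
Visit 7, push [6]
Visit 6, push [0]
Visit 0, push [1]
Visit 1, push []
Visit 4, push []
Visit 5, push []

DFS order: [3, 2, 7, 6, 0, 1, 4, 5]


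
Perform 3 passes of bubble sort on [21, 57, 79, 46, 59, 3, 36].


Initial: [21, 57, 79, 46, 59, 3, 36]
Pass 1: [21, 57, 46, 59, 3, 36, 79] (4 swaps)
Pass 2: [21, 46, 57, 3, 36, 59, 79] (3 swaps)
Pass 3: [21, 46, 3, 36, 57, 59, 79] (2 swaps)

After 3 passes: [21, 46, 3, 36, 57, 59, 79]


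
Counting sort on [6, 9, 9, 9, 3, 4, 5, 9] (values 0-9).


Input: [6, 9, 9, 9, 3, 4, 5, 9]
Counts: [0, 0, 0, 1, 1, 1, 1, 0, 0, 4]

Sorted: [3, 4, 5, 6, 9, 9, 9, 9]


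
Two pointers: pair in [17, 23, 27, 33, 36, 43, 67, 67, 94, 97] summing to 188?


lo=0(17)+hi=9(97)=114
lo=1(23)+hi=9(97)=120
lo=2(27)+hi=9(97)=124
lo=3(33)+hi=9(97)=130
lo=4(36)+hi=9(97)=133
lo=5(43)+hi=9(97)=140
lo=6(67)+hi=9(97)=164
lo=7(67)+hi=9(97)=164
lo=8(94)+hi=9(97)=191

No pair found


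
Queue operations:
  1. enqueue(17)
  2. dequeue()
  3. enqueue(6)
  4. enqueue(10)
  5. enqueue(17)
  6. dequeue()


enqueue(17) -> [17]
dequeue()->17, []
enqueue(6) -> [6]
enqueue(10) -> [6, 10]
enqueue(17) -> [6, 10, 17]
dequeue()->6, [10, 17]

Final queue: [10, 17]


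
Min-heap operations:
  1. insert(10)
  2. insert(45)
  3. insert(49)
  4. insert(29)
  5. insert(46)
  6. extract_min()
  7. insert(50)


insert(10) -> [10]
insert(45) -> [10, 45]
insert(49) -> [10, 45, 49]
insert(29) -> [10, 29, 49, 45]
insert(46) -> [10, 29, 49, 45, 46]
extract_min()->10, [29, 45, 49, 46]
insert(50) -> [29, 45, 49, 46, 50]

Final heap: [29, 45, 49, 46, 50]


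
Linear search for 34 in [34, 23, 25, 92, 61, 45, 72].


i=0: 34==34 found!

Found at 0, 1 comps


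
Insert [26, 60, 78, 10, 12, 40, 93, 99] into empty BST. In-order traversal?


Insert 26: root
Insert 60: R from 26
Insert 78: R from 26 -> R from 60
Insert 10: L from 26
Insert 12: L from 26 -> R from 10
Insert 40: R from 26 -> L from 60
Insert 93: R from 26 -> R from 60 -> R from 78
Insert 99: R from 26 -> R from 60 -> R from 78 -> R from 93

In-order: [10, 12, 26, 40, 60, 78, 93, 99]


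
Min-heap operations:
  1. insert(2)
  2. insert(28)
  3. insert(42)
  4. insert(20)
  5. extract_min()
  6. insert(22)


insert(2) -> [2]
insert(28) -> [2, 28]
insert(42) -> [2, 28, 42]
insert(20) -> [2, 20, 42, 28]
extract_min()->2, [20, 28, 42]
insert(22) -> [20, 22, 42, 28]

Final heap: [20, 22, 42, 28]


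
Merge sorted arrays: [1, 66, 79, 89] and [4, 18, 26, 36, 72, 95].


Take 1 from A
Take 4 from B
Take 18 from B
Take 26 from B
Take 36 from B
Take 66 from A
Take 72 from B
Take 79 from A
Take 89 from A

Merged: [1, 4, 18, 26, 36, 66, 72, 79, 89, 95]


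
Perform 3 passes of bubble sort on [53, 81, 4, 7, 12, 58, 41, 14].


Initial: [53, 81, 4, 7, 12, 58, 41, 14]
Pass 1: [53, 4, 7, 12, 58, 41, 14, 81] (6 swaps)
Pass 2: [4, 7, 12, 53, 41, 14, 58, 81] (5 swaps)
Pass 3: [4, 7, 12, 41, 14, 53, 58, 81] (2 swaps)

After 3 passes: [4, 7, 12, 41, 14, 53, 58, 81]


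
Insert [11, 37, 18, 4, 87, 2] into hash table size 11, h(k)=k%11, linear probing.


Insert 11: h=0 -> slot 0
Insert 37: h=4 -> slot 4
Insert 18: h=7 -> slot 7
Insert 4: h=4, 1 probes -> slot 5
Insert 87: h=10 -> slot 10
Insert 2: h=2 -> slot 2

Table: [11, None, 2, None, 37, 4, None, 18, None, None, 87]


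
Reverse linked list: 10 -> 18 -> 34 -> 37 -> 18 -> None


Step 1: curr=10, set curr.next=prev(None) | reversed so far: 10
Step 2: curr=18, set curr.next=prev(10) | reversed so far: 18 -> 10
Step 3: curr=34, set curr.next=prev(18) | reversed so far: 34 -> 18 -> 10
Step 4: curr=37, set curr.next=prev(34) | reversed so far: 37 -> 34 -> 18 -> 10
Step 5: curr=18, set curr.next=prev(37) | reversed so far: 18 -> 37 -> 34 -> 18 -> 10

18 -> 37 -> 34 -> 18 -> 10 -> None


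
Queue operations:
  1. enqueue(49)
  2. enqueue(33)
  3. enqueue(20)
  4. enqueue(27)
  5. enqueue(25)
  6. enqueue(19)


enqueue(49) -> [49]
enqueue(33) -> [49, 33]
enqueue(20) -> [49, 33, 20]
enqueue(27) -> [49, 33, 20, 27]
enqueue(25) -> [49, 33, 20, 27, 25]
enqueue(19) -> [49, 33, 20, 27, 25, 19]

Final queue: [49, 33, 20, 27, 25, 19]


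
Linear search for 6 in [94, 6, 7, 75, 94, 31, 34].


i=0: 94!=6
i=1: 6==6 found!

Found at 1, 2 comps


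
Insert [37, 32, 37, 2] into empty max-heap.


Insert 37: [37]
Insert 32: [37, 32]
Insert 37: [37, 32, 37]
Insert 2: [37, 32, 37, 2]

Final heap: [37, 32, 37, 2]


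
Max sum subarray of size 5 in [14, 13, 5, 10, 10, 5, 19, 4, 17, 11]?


[0:5]: 52
[1:6]: 43
[2:7]: 49
[3:8]: 48
[4:9]: 55
[5:10]: 56

Max: 56 at [5:10]


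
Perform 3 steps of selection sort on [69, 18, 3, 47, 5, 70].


Initial: [69, 18, 3, 47, 5, 70]
Step 1: min=3 at 2
  Swap: [3, 18, 69, 47, 5, 70]
Step 2: min=5 at 4
  Swap: [3, 5, 69, 47, 18, 70]
Step 3: min=18 at 4
  Swap: [3, 5, 18, 47, 69, 70]

After 3 steps: [3, 5, 18, 47, 69, 70]


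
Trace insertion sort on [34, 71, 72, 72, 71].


Initial: [34, 71, 72, 72, 71]
Insert 71: [34, 71, 72, 72, 71]
Insert 72: [34, 71, 72, 72, 71]
Insert 72: [34, 71, 72, 72, 71]
Insert 71: [34, 71, 71, 72, 72]

Sorted: [34, 71, 71, 72, 72]


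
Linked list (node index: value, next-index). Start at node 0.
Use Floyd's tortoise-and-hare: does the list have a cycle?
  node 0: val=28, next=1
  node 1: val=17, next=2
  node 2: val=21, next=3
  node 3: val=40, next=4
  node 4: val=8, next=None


Floyd's tortoise (slow, +1) and hare (fast, +2):
  init: slow=0, fast=0
  step 1: slow=1, fast=2
  step 2: slow=2, fast=4
  step 3: fast -> None, no cycle

Cycle: no


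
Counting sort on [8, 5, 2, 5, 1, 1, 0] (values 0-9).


Input: [8, 5, 2, 5, 1, 1, 0]
Counts: [1, 2, 1, 0, 0, 2, 0, 0, 1, 0]

Sorted: [0, 1, 1, 2, 5, 5, 8]


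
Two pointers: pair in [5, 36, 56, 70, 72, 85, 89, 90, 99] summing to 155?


lo=0(5)+hi=8(99)=104
lo=1(36)+hi=8(99)=135
lo=2(56)+hi=8(99)=155

Yes: 56+99=155


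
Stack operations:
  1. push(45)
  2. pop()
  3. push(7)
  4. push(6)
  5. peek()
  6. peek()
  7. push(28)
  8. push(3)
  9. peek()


push(45) -> [45]
pop()->45, []
push(7) -> [7]
push(6) -> [7, 6]
peek()->6
peek()->6
push(28) -> [7, 6, 28]
push(3) -> [7, 6, 28, 3]
peek()->3

Final stack: [7, 6, 28, 3]


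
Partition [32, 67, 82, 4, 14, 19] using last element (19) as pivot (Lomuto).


Pivot: 19
  4 <= 19: swap -> [4, 67, 82, 32, 14, 19]
  14 <= 19: swap -> [4, 14, 82, 32, 67, 19]
Place pivot at 2: [4, 14, 19, 32, 67, 82]

Partitioned: [4, 14, 19, 32, 67, 82]


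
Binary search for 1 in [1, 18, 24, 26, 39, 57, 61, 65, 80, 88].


Step 1: lo=0, hi=9, mid=4, val=39
Step 2: lo=0, hi=3, mid=1, val=18
Step 3: lo=0, hi=0, mid=0, val=1

Found at index 0


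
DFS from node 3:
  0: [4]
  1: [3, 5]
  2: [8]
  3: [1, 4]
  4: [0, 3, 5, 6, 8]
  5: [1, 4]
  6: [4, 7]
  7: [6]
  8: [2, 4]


Visit 3, push [4, 1]
Visit 1, push [5]
Visit 5, push [4]
Visit 4, push [8, 6, 0]
Visit 0, push []
Visit 6, push [7]
Visit 7, push []
Visit 8, push [2]
Visit 2, push []

DFS order: [3, 1, 5, 4, 0, 6, 7, 8, 2]


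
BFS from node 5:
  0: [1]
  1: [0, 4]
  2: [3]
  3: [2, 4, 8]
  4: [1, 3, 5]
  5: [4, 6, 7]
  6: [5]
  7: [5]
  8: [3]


Visit 5, enqueue [4, 6, 7]
Visit 4, enqueue [1, 3]
Visit 6, enqueue []
Visit 7, enqueue []
Visit 1, enqueue [0]
Visit 3, enqueue [2, 8]
Visit 0, enqueue []
Visit 2, enqueue []
Visit 8, enqueue []

BFS order: [5, 4, 6, 7, 1, 3, 0, 2, 8]


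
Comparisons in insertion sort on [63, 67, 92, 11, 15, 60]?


Algorithm: insertion sort
Input: [63, 67, 92, 11, 15, 60]
Sorted: [11, 15, 60, 63, 67, 92]

13


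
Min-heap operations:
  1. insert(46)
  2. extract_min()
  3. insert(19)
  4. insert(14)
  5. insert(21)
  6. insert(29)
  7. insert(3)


insert(46) -> [46]
extract_min()->46, []
insert(19) -> [19]
insert(14) -> [14, 19]
insert(21) -> [14, 19, 21]
insert(29) -> [14, 19, 21, 29]
insert(3) -> [3, 14, 21, 29, 19]

Final heap: [3, 14, 21, 29, 19]


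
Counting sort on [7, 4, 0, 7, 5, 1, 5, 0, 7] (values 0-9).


Input: [7, 4, 0, 7, 5, 1, 5, 0, 7]
Counts: [2, 1, 0, 0, 1, 2, 0, 3, 0, 0]

Sorted: [0, 0, 1, 4, 5, 5, 7, 7, 7]


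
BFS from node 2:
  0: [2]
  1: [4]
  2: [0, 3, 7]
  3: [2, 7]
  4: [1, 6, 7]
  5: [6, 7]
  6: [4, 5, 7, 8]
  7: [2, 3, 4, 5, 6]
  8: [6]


Visit 2, enqueue [0, 3, 7]
Visit 0, enqueue []
Visit 3, enqueue []
Visit 7, enqueue [4, 5, 6]
Visit 4, enqueue [1]
Visit 5, enqueue []
Visit 6, enqueue [8]
Visit 1, enqueue []
Visit 8, enqueue []

BFS order: [2, 0, 3, 7, 4, 5, 6, 1, 8]


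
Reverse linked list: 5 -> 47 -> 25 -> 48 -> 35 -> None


Step 1: curr=5, set curr.next=prev(None) | reversed so far: 5
Step 2: curr=47, set curr.next=prev(5) | reversed so far: 47 -> 5
Step 3: curr=25, set curr.next=prev(47) | reversed so far: 25 -> 47 -> 5
Step 4: curr=48, set curr.next=prev(25) | reversed so far: 48 -> 25 -> 47 -> 5
Step 5: curr=35, set curr.next=prev(48) | reversed so far: 35 -> 48 -> 25 -> 47 -> 5

35 -> 48 -> 25 -> 47 -> 5 -> None


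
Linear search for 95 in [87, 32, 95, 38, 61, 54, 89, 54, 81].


i=0: 87!=95
i=1: 32!=95
i=2: 95==95 found!

Found at 2, 3 comps


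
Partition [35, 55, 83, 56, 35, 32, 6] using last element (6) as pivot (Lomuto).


Pivot: 6
Place pivot at 0: [6, 55, 83, 56, 35, 32, 35]

Partitioned: [6, 55, 83, 56, 35, 32, 35]


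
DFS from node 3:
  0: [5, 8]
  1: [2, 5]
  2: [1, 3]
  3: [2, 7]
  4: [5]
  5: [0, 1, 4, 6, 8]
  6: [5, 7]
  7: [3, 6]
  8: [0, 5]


Visit 3, push [7, 2]
Visit 2, push [1]
Visit 1, push [5]
Visit 5, push [8, 6, 4, 0]
Visit 0, push [8]
Visit 8, push []
Visit 4, push []
Visit 6, push [7]
Visit 7, push []

DFS order: [3, 2, 1, 5, 0, 8, 4, 6, 7]


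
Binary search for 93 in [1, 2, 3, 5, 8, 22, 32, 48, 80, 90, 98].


Step 1: lo=0, hi=10, mid=5, val=22
Step 2: lo=6, hi=10, mid=8, val=80
Step 3: lo=9, hi=10, mid=9, val=90
Step 4: lo=10, hi=10, mid=10, val=98

Not found


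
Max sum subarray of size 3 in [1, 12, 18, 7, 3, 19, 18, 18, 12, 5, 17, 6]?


[0:3]: 31
[1:4]: 37
[2:5]: 28
[3:6]: 29
[4:7]: 40
[5:8]: 55
[6:9]: 48
[7:10]: 35
[8:11]: 34
[9:12]: 28

Max: 55 at [5:8]


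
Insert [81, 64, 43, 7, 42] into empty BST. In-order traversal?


Insert 81: root
Insert 64: L from 81
Insert 43: L from 81 -> L from 64
Insert 7: L from 81 -> L from 64 -> L from 43
Insert 42: L from 81 -> L from 64 -> L from 43 -> R from 7

In-order: [7, 42, 43, 64, 81]


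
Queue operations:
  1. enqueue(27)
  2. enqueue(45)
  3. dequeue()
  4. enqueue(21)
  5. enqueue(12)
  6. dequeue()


enqueue(27) -> [27]
enqueue(45) -> [27, 45]
dequeue()->27, [45]
enqueue(21) -> [45, 21]
enqueue(12) -> [45, 21, 12]
dequeue()->45, [21, 12]

Final queue: [21, 12]


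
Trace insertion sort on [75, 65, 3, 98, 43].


Initial: [75, 65, 3, 98, 43]
Insert 65: [65, 75, 3, 98, 43]
Insert 3: [3, 65, 75, 98, 43]
Insert 98: [3, 65, 75, 98, 43]
Insert 43: [3, 43, 65, 75, 98]

Sorted: [3, 43, 65, 75, 98]


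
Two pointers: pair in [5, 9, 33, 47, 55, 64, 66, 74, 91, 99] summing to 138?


lo=0(5)+hi=9(99)=104
lo=1(9)+hi=9(99)=108
lo=2(33)+hi=9(99)=132
lo=3(47)+hi=9(99)=146
lo=3(47)+hi=8(91)=138

Yes: 47+91=138


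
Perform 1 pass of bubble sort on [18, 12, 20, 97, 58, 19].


Initial: [18, 12, 20, 97, 58, 19]
Pass 1: [12, 18, 20, 58, 19, 97] (3 swaps)

After 1 pass: [12, 18, 20, 58, 19, 97]


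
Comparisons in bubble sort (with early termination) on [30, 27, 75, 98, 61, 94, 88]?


Algorithm: bubble sort (with early termination)
Input: [30, 27, 75, 98, 61, 94, 88]
Sorted: [27, 30, 61, 75, 88, 94, 98]

15


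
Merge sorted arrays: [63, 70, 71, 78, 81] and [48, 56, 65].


Take 48 from B
Take 56 from B
Take 63 from A
Take 65 from B

Merged: [48, 56, 63, 65, 70, 71, 78, 81]


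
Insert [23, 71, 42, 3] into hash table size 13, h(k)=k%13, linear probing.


Insert 23: h=10 -> slot 10
Insert 71: h=6 -> slot 6
Insert 42: h=3 -> slot 3
Insert 3: h=3, 1 probes -> slot 4

Table: [None, None, None, 42, 3, None, 71, None, None, None, 23, None, None]


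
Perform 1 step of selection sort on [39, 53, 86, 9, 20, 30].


Initial: [39, 53, 86, 9, 20, 30]
Step 1: min=9 at 3
  Swap: [9, 53, 86, 39, 20, 30]

After 1 step: [9, 53, 86, 39, 20, 30]


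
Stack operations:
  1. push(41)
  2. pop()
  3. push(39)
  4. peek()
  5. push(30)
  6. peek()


push(41) -> [41]
pop()->41, []
push(39) -> [39]
peek()->39
push(30) -> [39, 30]
peek()->30

Final stack: [39, 30]


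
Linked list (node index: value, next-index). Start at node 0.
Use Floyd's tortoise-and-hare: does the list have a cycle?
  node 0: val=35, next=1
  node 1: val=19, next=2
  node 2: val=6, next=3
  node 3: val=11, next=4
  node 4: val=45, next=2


Floyd's tortoise (slow, +1) and hare (fast, +2):
  init: slow=0, fast=0
  step 1: slow=1, fast=2
  step 2: slow=2, fast=4
  step 3: slow=3, fast=3
  slow == fast at node 3: cycle detected

Cycle: yes


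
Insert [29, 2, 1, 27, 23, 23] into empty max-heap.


Insert 29: [29]
Insert 2: [29, 2]
Insert 1: [29, 2, 1]
Insert 27: [29, 27, 1, 2]
Insert 23: [29, 27, 1, 2, 23]
Insert 23: [29, 27, 23, 2, 23, 1]

Final heap: [29, 27, 23, 2, 23, 1]


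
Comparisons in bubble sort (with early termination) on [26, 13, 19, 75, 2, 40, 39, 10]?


Algorithm: bubble sort (with early termination)
Input: [26, 13, 19, 75, 2, 40, 39, 10]
Sorted: [2, 10, 13, 19, 26, 39, 40, 75]

28


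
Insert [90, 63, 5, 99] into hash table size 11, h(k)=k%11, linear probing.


Insert 90: h=2 -> slot 2
Insert 63: h=8 -> slot 8
Insert 5: h=5 -> slot 5
Insert 99: h=0 -> slot 0

Table: [99, None, 90, None, None, 5, None, None, 63, None, None]


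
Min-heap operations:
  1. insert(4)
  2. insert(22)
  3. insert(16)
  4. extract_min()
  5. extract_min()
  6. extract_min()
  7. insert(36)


insert(4) -> [4]
insert(22) -> [4, 22]
insert(16) -> [4, 22, 16]
extract_min()->4, [16, 22]
extract_min()->16, [22]
extract_min()->22, []
insert(36) -> [36]

Final heap: [36]


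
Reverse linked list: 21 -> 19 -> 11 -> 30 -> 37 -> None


Step 1: curr=21, set curr.next=prev(None) | reversed so far: 21
Step 2: curr=19, set curr.next=prev(21) | reversed so far: 19 -> 21
Step 3: curr=11, set curr.next=prev(19) | reversed so far: 11 -> 19 -> 21
Step 4: curr=30, set curr.next=prev(11) | reversed so far: 30 -> 11 -> 19 -> 21
Step 5: curr=37, set curr.next=prev(30) | reversed so far: 37 -> 30 -> 11 -> 19 -> 21

37 -> 30 -> 11 -> 19 -> 21 -> None


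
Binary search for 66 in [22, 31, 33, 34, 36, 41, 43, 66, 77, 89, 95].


Step 1: lo=0, hi=10, mid=5, val=41
Step 2: lo=6, hi=10, mid=8, val=77
Step 3: lo=6, hi=7, mid=6, val=43
Step 4: lo=7, hi=7, mid=7, val=66

Found at index 7


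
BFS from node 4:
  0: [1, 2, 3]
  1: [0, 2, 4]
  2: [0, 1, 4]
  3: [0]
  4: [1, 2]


Visit 4, enqueue [1, 2]
Visit 1, enqueue [0]
Visit 2, enqueue []
Visit 0, enqueue [3]
Visit 3, enqueue []

BFS order: [4, 1, 2, 0, 3]


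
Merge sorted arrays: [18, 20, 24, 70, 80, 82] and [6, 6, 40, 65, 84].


Take 6 from B
Take 6 from B
Take 18 from A
Take 20 from A
Take 24 from A
Take 40 from B
Take 65 from B
Take 70 from A
Take 80 from A
Take 82 from A

Merged: [6, 6, 18, 20, 24, 40, 65, 70, 80, 82, 84]


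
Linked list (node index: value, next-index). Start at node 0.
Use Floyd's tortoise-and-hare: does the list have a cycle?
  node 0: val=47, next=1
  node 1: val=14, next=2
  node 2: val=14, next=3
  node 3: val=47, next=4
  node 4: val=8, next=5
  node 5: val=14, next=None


Floyd's tortoise (slow, +1) and hare (fast, +2):
  init: slow=0, fast=0
  step 1: slow=1, fast=2
  step 2: slow=2, fast=4
  step 3: fast 4->5->None, no cycle

Cycle: no


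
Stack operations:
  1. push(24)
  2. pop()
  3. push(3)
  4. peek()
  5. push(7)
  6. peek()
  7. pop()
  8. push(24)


push(24) -> [24]
pop()->24, []
push(3) -> [3]
peek()->3
push(7) -> [3, 7]
peek()->7
pop()->7, [3]
push(24) -> [3, 24]

Final stack: [3, 24]


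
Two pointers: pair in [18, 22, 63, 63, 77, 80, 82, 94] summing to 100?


lo=0(18)+hi=7(94)=112
lo=0(18)+hi=6(82)=100

Yes: 18+82=100


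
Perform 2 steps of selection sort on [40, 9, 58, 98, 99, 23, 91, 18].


Initial: [40, 9, 58, 98, 99, 23, 91, 18]
Step 1: min=9 at 1
  Swap: [9, 40, 58, 98, 99, 23, 91, 18]
Step 2: min=18 at 7
  Swap: [9, 18, 58, 98, 99, 23, 91, 40]

After 2 steps: [9, 18, 58, 98, 99, 23, 91, 40]


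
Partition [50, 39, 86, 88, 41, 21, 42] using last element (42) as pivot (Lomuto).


Pivot: 42
  39 <= 42: swap -> [39, 50, 86, 88, 41, 21, 42]
  41 <= 42: swap -> [39, 41, 86, 88, 50, 21, 42]
  21 <= 42: swap -> [39, 41, 21, 88, 50, 86, 42]
Place pivot at 3: [39, 41, 21, 42, 50, 86, 88]

Partitioned: [39, 41, 21, 42, 50, 86, 88]


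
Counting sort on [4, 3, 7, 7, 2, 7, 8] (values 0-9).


Input: [4, 3, 7, 7, 2, 7, 8]
Counts: [0, 0, 1, 1, 1, 0, 0, 3, 1, 0]

Sorted: [2, 3, 4, 7, 7, 7, 8]


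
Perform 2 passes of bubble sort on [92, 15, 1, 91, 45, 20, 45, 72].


Initial: [92, 15, 1, 91, 45, 20, 45, 72]
Pass 1: [15, 1, 91, 45, 20, 45, 72, 92] (7 swaps)
Pass 2: [1, 15, 45, 20, 45, 72, 91, 92] (5 swaps)

After 2 passes: [1, 15, 45, 20, 45, 72, 91, 92]


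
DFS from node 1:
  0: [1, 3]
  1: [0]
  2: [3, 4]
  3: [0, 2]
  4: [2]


Visit 1, push [0]
Visit 0, push [3]
Visit 3, push [2]
Visit 2, push [4]
Visit 4, push []

DFS order: [1, 0, 3, 2, 4]


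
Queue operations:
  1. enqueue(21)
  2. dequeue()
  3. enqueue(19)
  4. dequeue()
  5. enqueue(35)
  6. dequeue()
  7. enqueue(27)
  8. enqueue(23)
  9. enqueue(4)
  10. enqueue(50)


enqueue(21) -> [21]
dequeue()->21, []
enqueue(19) -> [19]
dequeue()->19, []
enqueue(35) -> [35]
dequeue()->35, []
enqueue(27) -> [27]
enqueue(23) -> [27, 23]
enqueue(4) -> [27, 23, 4]
enqueue(50) -> [27, 23, 4, 50]

Final queue: [27, 23, 4, 50]


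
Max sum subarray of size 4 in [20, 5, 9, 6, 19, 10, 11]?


[0:4]: 40
[1:5]: 39
[2:6]: 44
[3:7]: 46

Max: 46 at [3:7]


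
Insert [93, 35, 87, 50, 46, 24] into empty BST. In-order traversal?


Insert 93: root
Insert 35: L from 93
Insert 87: L from 93 -> R from 35
Insert 50: L from 93 -> R from 35 -> L from 87
Insert 46: L from 93 -> R from 35 -> L from 87 -> L from 50
Insert 24: L from 93 -> L from 35

In-order: [24, 35, 46, 50, 87, 93]


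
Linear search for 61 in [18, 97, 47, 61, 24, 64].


i=0: 18!=61
i=1: 97!=61
i=2: 47!=61
i=3: 61==61 found!

Found at 3, 4 comps


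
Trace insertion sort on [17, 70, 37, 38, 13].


Initial: [17, 70, 37, 38, 13]
Insert 70: [17, 70, 37, 38, 13]
Insert 37: [17, 37, 70, 38, 13]
Insert 38: [17, 37, 38, 70, 13]
Insert 13: [13, 17, 37, 38, 70]

Sorted: [13, 17, 37, 38, 70]


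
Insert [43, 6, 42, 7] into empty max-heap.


Insert 43: [43]
Insert 6: [43, 6]
Insert 42: [43, 6, 42]
Insert 7: [43, 7, 42, 6]

Final heap: [43, 7, 42, 6]


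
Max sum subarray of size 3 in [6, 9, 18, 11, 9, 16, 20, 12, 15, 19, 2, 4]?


[0:3]: 33
[1:4]: 38
[2:5]: 38
[3:6]: 36
[4:7]: 45
[5:8]: 48
[6:9]: 47
[7:10]: 46
[8:11]: 36
[9:12]: 25

Max: 48 at [5:8]


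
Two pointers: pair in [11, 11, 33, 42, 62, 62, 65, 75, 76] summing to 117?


lo=0(11)+hi=8(76)=87
lo=1(11)+hi=8(76)=87
lo=2(33)+hi=8(76)=109
lo=3(42)+hi=8(76)=118
lo=3(42)+hi=7(75)=117

Yes: 42+75=117


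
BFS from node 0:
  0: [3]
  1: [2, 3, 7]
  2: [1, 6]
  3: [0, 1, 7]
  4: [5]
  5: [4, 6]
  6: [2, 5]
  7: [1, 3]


Visit 0, enqueue [3]
Visit 3, enqueue [1, 7]
Visit 1, enqueue [2]
Visit 7, enqueue []
Visit 2, enqueue [6]
Visit 6, enqueue [5]
Visit 5, enqueue [4]
Visit 4, enqueue []

BFS order: [0, 3, 1, 7, 2, 6, 5, 4]


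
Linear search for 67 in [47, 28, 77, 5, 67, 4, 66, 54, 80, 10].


i=0: 47!=67
i=1: 28!=67
i=2: 77!=67
i=3: 5!=67
i=4: 67==67 found!

Found at 4, 5 comps


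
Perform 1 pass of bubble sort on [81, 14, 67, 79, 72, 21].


Initial: [81, 14, 67, 79, 72, 21]
Pass 1: [14, 67, 79, 72, 21, 81] (5 swaps)

After 1 pass: [14, 67, 79, 72, 21, 81]


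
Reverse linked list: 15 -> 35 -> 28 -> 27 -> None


Step 1: curr=15, set curr.next=prev(None) | reversed so far: 15
Step 2: curr=35, set curr.next=prev(15) | reversed so far: 35 -> 15
Step 3: curr=28, set curr.next=prev(35) | reversed so far: 28 -> 35 -> 15
Step 4: curr=27, set curr.next=prev(28) | reversed so far: 27 -> 28 -> 35 -> 15

27 -> 28 -> 35 -> 15 -> None


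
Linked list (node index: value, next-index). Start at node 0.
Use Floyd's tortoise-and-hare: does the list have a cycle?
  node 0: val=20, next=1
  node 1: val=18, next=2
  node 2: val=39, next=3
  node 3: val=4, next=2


Floyd's tortoise (slow, +1) and hare (fast, +2):
  init: slow=0, fast=0
  step 1: slow=1, fast=2
  step 2: slow=2, fast=2
  slow == fast at node 2: cycle detected

Cycle: yes


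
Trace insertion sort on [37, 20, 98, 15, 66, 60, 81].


Initial: [37, 20, 98, 15, 66, 60, 81]
Insert 20: [20, 37, 98, 15, 66, 60, 81]
Insert 98: [20, 37, 98, 15, 66, 60, 81]
Insert 15: [15, 20, 37, 98, 66, 60, 81]
Insert 66: [15, 20, 37, 66, 98, 60, 81]
Insert 60: [15, 20, 37, 60, 66, 98, 81]
Insert 81: [15, 20, 37, 60, 66, 81, 98]

Sorted: [15, 20, 37, 60, 66, 81, 98]


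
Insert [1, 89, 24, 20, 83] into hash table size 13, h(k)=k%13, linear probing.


Insert 1: h=1 -> slot 1
Insert 89: h=11 -> slot 11
Insert 24: h=11, 1 probes -> slot 12
Insert 20: h=7 -> slot 7
Insert 83: h=5 -> slot 5

Table: [None, 1, None, None, None, 83, None, 20, None, None, None, 89, 24]


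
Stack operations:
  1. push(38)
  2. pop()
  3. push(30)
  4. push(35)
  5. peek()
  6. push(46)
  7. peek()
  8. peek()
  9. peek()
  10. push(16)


push(38) -> [38]
pop()->38, []
push(30) -> [30]
push(35) -> [30, 35]
peek()->35
push(46) -> [30, 35, 46]
peek()->46
peek()->46
peek()->46
push(16) -> [30, 35, 46, 16]

Final stack: [30, 35, 46, 16]


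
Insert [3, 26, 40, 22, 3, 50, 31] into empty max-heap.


Insert 3: [3]
Insert 26: [26, 3]
Insert 40: [40, 3, 26]
Insert 22: [40, 22, 26, 3]
Insert 3: [40, 22, 26, 3, 3]
Insert 50: [50, 22, 40, 3, 3, 26]
Insert 31: [50, 22, 40, 3, 3, 26, 31]

Final heap: [50, 22, 40, 3, 3, 26, 31]


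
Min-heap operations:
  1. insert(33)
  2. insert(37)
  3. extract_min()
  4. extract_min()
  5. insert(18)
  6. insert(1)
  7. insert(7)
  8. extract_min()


insert(33) -> [33]
insert(37) -> [33, 37]
extract_min()->33, [37]
extract_min()->37, []
insert(18) -> [18]
insert(1) -> [1, 18]
insert(7) -> [1, 18, 7]
extract_min()->1, [7, 18]

Final heap: [7, 18]


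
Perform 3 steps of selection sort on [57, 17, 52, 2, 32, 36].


Initial: [57, 17, 52, 2, 32, 36]
Step 1: min=2 at 3
  Swap: [2, 17, 52, 57, 32, 36]
Step 2: min=17 at 1
  Swap: [2, 17, 52, 57, 32, 36]
Step 3: min=32 at 4
  Swap: [2, 17, 32, 57, 52, 36]

After 3 steps: [2, 17, 32, 57, 52, 36]


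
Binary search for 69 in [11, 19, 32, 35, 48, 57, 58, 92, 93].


Step 1: lo=0, hi=8, mid=4, val=48
Step 2: lo=5, hi=8, mid=6, val=58
Step 3: lo=7, hi=8, mid=7, val=92

Not found


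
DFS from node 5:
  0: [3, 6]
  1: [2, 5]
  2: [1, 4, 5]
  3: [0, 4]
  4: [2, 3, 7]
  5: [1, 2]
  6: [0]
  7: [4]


Visit 5, push [2, 1]
Visit 1, push [2]
Visit 2, push [4]
Visit 4, push [7, 3]
Visit 3, push [0]
Visit 0, push [6]
Visit 6, push []
Visit 7, push []

DFS order: [5, 1, 2, 4, 3, 0, 6, 7]


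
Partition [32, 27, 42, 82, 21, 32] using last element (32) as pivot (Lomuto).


Pivot: 32
  32 <= 32: advance i (no swap)
  27 <= 32: advance i (no swap)
  21 <= 32: swap -> [32, 27, 21, 82, 42, 32]
Place pivot at 3: [32, 27, 21, 32, 42, 82]

Partitioned: [32, 27, 21, 32, 42, 82]


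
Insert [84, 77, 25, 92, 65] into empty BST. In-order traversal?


Insert 84: root
Insert 77: L from 84
Insert 25: L from 84 -> L from 77
Insert 92: R from 84
Insert 65: L from 84 -> L from 77 -> R from 25

In-order: [25, 65, 77, 84, 92]


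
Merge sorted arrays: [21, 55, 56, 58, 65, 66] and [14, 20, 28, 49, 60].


Take 14 from B
Take 20 from B
Take 21 from A
Take 28 from B
Take 49 from B
Take 55 from A
Take 56 from A
Take 58 from A
Take 60 from B

Merged: [14, 20, 21, 28, 49, 55, 56, 58, 60, 65, 66]


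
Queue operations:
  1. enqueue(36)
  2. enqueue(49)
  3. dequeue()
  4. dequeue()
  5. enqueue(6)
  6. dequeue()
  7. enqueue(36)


enqueue(36) -> [36]
enqueue(49) -> [36, 49]
dequeue()->36, [49]
dequeue()->49, []
enqueue(6) -> [6]
dequeue()->6, []
enqueue(36) -> [36]

Final queue: [36]


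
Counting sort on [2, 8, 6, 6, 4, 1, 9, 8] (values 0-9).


Input: [2, 8, 6, 6, 4, 1, 9, 8]
Counts: [0, 1, 1, 0, 1, 0, 2, 0, 2, 1]

Sorted: [1, 2, 4, 6, 6, 8, 8, 9]


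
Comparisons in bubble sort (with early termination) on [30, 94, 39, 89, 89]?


Algorithm: bubble sort (with early termination)
Input: [30, 94, 39, 89, 89]
Sorted: [30, 39, 89, 89, 94]

7


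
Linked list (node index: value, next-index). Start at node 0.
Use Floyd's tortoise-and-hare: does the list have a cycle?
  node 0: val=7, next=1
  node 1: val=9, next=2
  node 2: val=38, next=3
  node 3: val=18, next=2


Floyd's tortoise (slow, +1) and hare (fast, +2):
  init: slow=0, fast=0
  step 1: slow=1, fast=2
  step 2: slow=2, fast=2
  slow == fast at node 2: cycle detected

Cycle: yes


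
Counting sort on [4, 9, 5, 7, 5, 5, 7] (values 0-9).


Input: [4, 9, 5, 7, 5, 5, 7]
Counts: [0, 0, 0, 0, 1, 3, 0, 2, 0, 1]

Sorted: [4, 5, 5, 5, 7, 7, 9]


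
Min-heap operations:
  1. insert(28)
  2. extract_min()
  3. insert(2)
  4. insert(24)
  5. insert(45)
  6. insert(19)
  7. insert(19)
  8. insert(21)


insert(28) -> [28]
extract_min()->28, []
insert(2) -> [2]
insert(24) -> [2, 24]
insert(45) -> [2, 24, 45]
insert(19) -> [2, 19, 45, 24]
insert(19) -> [2, 19, 45, 24, 19]
insert(21) -> [2, 19, 21, 24, 19, 45]

Final heap: [2, 19, 21, 24, 19, 45]


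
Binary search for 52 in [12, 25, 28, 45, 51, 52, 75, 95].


Step 1: lo=0, hi=7, mid=3, val=45
Step 2: lo=4, hi=7, mid=5, val=52

Found at index 5


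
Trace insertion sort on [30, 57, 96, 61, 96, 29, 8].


Initial: [30, 57, 96, 61, 96, 29, 8]
Insert 57: [30, 57, 96, 61, 96, 29, 8]
Insert 96: [30, 57, 96, 61, 96, 29, 8]
Insert 61: [30, 57, 61, 96, 96, 29, 8]
Insert 96: [30, 57, 61, 96, 96, 29, 8]
Insert 29: [29, 30, 57, 61, 96, 96, 8]
Insert 8: [8, 29, 30, 57, 61, 96, 96]

Sorted: [8, 29, 30, 57, 61, 96, 96]


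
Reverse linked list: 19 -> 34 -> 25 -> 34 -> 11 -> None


Step 1: curr=19, set curr.next=prev(None) | reversed so far: 19
Step 2: curr=34, set curr.next=prev(19) | reversed so far: 34 -> 19
Step 3: curr=25, set curr.next=prev(34) | reversed so far: 25 -> 34 -> 19
Step 4: curr=34, set curr.next=prev(25) | reversed so far: 34 -> 25 -> 34 -> 19
Step 5: curr=11, set curr.next=prev(34) | reversed so far: 11 -> 34 -> 25 -> 34 -> 19

11 -> 34 -> 25 -> 34 -> 19 -> None


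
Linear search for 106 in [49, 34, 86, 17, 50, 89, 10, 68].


i=0: 49!=106
i=1: 34!=106
i=2: 86!=106
i=3: 17!=106
i=4: 50!=106
i=5: 89!=106
i=6: 10!=106
i=7: 68!=106

Not found, 8 comps


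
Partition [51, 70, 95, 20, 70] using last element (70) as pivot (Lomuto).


Pivot: 70
  51 <= 70: advance i (no swap)
  70 <= 70: advance i (no swap)
  20 <= 70: swap -> [51, 70, 20, 95, 70]
Place pivot at 3: [51, 70, 20, 70, 95]

Partitioned: [51, 70, 20, 70, 95]


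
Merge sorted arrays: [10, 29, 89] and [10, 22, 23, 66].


Take 10 from A
Take 10 from B
Take 22 from B
Take 23 from B
Take 29 from A
Take 66 from B

Merged: [10, 10, 22, 23, 29, 66, 89]


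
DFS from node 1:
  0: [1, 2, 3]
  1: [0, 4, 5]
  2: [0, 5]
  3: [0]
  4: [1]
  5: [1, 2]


Visit 1, push [5, 4, 0]
Visit 0, push [3, 2]
Visit 2, push [5]
Visit 5, push []
Visit 3, push []
Visit 4, push []

DFS order: [1, 0, 2, 5, 3, 4]


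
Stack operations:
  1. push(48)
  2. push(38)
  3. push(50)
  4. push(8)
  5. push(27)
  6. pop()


push(48) -> [48]
push(38) -> [48, 38]
push(50) -> [48, 38, 50]
push(8) -> [48, 38, 50, 8]
push(27) -> [48, 38, 50, 8, 27]
pop()->27, [48, 38, 50, 8]

Final stack: [48, 38, 50, 8]


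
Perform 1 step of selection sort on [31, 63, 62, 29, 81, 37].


Initial: [31, 63, 62, 29, 81, 37]
Step 1: min=29 at 3
  Swap: [29, 63, 62, 31, 81, 37]

After 1 step: [29, 63, 62, 31, 81, 37]


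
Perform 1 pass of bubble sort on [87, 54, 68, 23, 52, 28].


Initial: [87, 54, 68, 23, 52, 28]
Pass 1: [54, 68, 23, 52, 28, 87] (5 swaps)

After 1 pass: [54, 68, 23, 52, 28, 87]


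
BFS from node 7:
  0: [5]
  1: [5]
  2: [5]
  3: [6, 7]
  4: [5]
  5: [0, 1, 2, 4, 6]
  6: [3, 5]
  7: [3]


Visit 7, enqueue [3]
Visit 3, enqueue [6]
Visit 6, enqueue [5]
Visit 5, enqueue [0, 1, 2, 4]
Visit 0, enqueue []
Visit 1, enqueue []
Visit 2, enqueue []
Visit 4, enqueue []

BFS order: [7, 3, 6, 5, 0, 1, 2, 4]


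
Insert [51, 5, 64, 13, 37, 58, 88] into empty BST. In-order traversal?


Insert 51: root
Insert 5: L from 51
Insert 64: R from 51
Insert 13: L from 51 -> R from 5
Insert 37: L from 51 -> R from 5 -> R from 13
Insert 58: R from 51 -> L from 64
Insert 88: R from 51 -> R from 64

In-order: [5, 13, 37, 51, 58, 64, 88]
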